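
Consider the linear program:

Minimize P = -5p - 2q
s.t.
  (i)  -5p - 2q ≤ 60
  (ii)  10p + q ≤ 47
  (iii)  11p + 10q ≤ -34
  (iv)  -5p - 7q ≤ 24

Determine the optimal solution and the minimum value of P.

Vertices and P = -5p - 2q:
  (-19, 35/2) → P = 60
  (-372/25, 36/5) → P = 60
  (2/27, -94/27) → P = 178/27

At the optimal vertex, 11p + 10q = -34 and -5p - 7q = 24.
Solving simultaneously gives p = 2/27, q = -94/27.

p = 2/27, q = -94/27, minimum P = 178/27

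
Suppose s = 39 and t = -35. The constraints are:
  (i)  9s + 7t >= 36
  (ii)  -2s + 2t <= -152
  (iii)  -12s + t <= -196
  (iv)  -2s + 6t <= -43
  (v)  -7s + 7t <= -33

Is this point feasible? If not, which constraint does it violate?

Constraint (ii): -2s + 2t = -148, which is not ≤ -152. All other constraints are satisfied.

not feasible — violates (ii)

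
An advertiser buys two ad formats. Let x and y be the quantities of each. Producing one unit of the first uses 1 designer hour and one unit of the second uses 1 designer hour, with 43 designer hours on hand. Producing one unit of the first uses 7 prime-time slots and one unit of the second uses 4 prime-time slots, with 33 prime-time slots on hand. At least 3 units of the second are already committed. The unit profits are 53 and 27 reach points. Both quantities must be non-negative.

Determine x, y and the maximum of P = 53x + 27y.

x = 3, y = 3, maximum P = 240

Feasible corners and P = 53x + 27y:
  (0, 33/4) → P = 891/4
  (0, 3) → P = 81
  (3, 3) → P = 240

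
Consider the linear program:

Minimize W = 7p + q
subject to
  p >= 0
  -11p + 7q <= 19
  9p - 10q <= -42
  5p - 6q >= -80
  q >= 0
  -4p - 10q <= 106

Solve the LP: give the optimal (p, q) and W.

Feasible corners and W = 7p + q:
  (104/47, 291/47) → W = 1019/47
  (446/31, 785/31) → W = 3907/31
  (137, 255/2) → W = 2173/2

p = 104/47, q = 291/47, minimum W = 1019/47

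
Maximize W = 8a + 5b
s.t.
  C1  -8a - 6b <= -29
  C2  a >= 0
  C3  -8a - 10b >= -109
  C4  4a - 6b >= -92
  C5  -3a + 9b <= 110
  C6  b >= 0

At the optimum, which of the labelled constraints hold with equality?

C3 and C6

Extreme points and W = 8a + 5b:
  (0, 29/6) → W = 145/6
  (29/8, 0) → W = 29
  (0, 109/10) → W = 109/2
  (109/8, 0) → W = 109

The maximum is at (109/8, 0). Substituting into each constraint, equality holds for C3 and C6; the remaining constraints have slack.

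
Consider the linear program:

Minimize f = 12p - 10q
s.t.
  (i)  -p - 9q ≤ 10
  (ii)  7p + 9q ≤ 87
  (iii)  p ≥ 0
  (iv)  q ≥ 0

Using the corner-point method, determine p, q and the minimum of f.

p = 0, q = 29/3, minimum f = -290/3

Vertices and f = 12p - 10q:
  (0, 29/3) → f = -290/3
  (87/7, 0) → f = 1044/7
  (0, 0) → f = 0

The optimum lies where 7p + 9q = 87 and p = 0.
Solving simultaneously gives p = 0, q = 29/3.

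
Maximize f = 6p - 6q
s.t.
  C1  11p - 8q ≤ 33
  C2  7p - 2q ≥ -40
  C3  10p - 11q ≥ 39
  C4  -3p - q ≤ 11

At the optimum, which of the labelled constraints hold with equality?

Extreme points and f = 6p - 6q:
  (51/41, -99/41) → f = 900/41
  (-11/7, -44/7) → f = 198/7
  (-82/43, -227/43) → f = 870/43

The maximum is at (-11/7, -44/7). Substituting into each constraint, equality holds for C1 and C4; the remaining constraints have slack.

C1 and C4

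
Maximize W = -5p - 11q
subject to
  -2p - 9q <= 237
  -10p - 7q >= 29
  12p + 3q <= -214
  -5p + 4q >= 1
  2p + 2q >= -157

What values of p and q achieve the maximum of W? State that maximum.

Vertices and W = -5p - 11q:
  (-957/53, -1183/53) → W = 17798/53
  (-939/14, -80/7) → W = 6455/14
  (-1411/54, 896/27) → W = -4219/18
  (-859/63, -1058/63) → W = 5311/21
The feasible region is unbounded (it extends along (-7, 10), (-1, 1)), but W strictly decreases along every unbounded feasible direction, so there is no improving ray and the maximum is attained at a vertex.

The optimum lies where -2p - 9q = 237 and 2p + 2q = -157.
Solving simultaneously gives p = -939/14, q = -80/7.

p = -939/14, q = -80/7, maximum W = 6455/14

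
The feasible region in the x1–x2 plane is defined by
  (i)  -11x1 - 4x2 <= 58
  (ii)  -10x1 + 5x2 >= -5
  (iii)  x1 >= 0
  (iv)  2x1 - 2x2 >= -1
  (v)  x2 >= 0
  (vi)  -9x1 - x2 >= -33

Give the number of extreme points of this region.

4

Intersecting each pair of boundary lines and keeping only the points that satisfy every inequality leaves:
  (3/2, 2)
  (1/2, 0)
  (0, 1/2)
  (0, 0)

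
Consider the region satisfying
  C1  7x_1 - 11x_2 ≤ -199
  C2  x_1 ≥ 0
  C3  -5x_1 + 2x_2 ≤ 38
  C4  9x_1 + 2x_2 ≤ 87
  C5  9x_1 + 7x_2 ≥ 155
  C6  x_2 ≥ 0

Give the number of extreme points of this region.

4

Intersecting each pair of boundary lines and keeping only the points that satisfy every inequality leaves:
  (559/113, 2400/113)
  (78/37, 719/37)
  (7/2, 111/4)
  (44/53, 1117/53)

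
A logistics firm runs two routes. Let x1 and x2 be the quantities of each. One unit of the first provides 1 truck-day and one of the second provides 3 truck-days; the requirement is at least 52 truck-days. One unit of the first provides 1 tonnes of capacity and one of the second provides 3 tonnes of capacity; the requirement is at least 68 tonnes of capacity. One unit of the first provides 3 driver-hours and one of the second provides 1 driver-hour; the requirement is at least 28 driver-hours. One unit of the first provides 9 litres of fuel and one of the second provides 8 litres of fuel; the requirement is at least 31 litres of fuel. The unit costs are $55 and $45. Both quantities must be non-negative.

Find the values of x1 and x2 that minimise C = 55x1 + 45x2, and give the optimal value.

x1 = 2, x2 = 22, minimum C = 1100

Feasible corners and C = 55x1 + 45x2:
  (0, 28) → C = 1260
  (68, 0) → C = 3740
  (2, 22) → C = 1100
The feasible region is unbounded (it extends along (0, 1), (1, 0)), but C strictly increases along every unbounded feasible direction, so there is no improving ray and the minimum is attained at a vertex.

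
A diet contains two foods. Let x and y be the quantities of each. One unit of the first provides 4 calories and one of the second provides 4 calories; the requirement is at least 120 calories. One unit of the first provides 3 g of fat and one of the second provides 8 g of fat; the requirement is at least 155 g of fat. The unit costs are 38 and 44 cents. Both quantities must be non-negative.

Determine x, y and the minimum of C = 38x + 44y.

x = 17, y = 13, minimum C = 1218

Extreme points and C = 38x + 44y:
  (0, 30) → C = 1320
  (155/3, 0) → C = 5890/3
  (17, 13) → C = 1218
The feasible region is unbounded (it extends along (0, 1), (1, 0)), but C strictly increases along every unbounded feasible direction, so there is no improving ray and the minimum is attained at a vertex.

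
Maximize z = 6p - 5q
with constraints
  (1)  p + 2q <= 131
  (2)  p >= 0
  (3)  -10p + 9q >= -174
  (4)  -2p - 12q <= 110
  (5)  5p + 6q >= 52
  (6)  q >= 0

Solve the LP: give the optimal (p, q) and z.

Corner points and z = 6p - 5q:
  (0, 131/2) → z = -655/2
  (1527/29, 1136/29) → z = 3482/29
  (0, 26/3) → z = -130/3
  (87/5, 0) → z = 522/5
  (52/5, 0) → z = 312/5

The optimum lies where p + 2q = 131 and -10p + 9q = -174.
Solving simultaneously gives p = 1527/29, q = 1136/29.

p = 1527/29, q = 1136/29, maximum z = 3482/29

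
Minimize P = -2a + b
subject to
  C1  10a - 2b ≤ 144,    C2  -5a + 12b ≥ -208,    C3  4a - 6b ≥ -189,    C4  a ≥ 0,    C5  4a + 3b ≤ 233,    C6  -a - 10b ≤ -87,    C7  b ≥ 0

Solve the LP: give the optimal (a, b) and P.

a = 269/17, b = 121/17, minimum P = -417/17

Feasible corners and P = -2a + b:
  (449/19, 877/19) → P = -21/19
  (269/17, 121/17) → P = -417/17
  (0, 63/2) → P = 63/2
  (277/12, 422/9) → P = 13/18
  (0, 87/10) → P = 87/10

The optimum lies where 10a - 2b = 144 and -a - 10b = -87.
Solving simultaneously gives a = 269/17, b = 121/17.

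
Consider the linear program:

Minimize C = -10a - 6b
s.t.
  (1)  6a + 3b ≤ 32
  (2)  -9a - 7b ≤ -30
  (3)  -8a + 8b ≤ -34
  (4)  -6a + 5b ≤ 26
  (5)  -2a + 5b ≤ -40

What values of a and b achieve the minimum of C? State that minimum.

At the optimal vertex, 6a + 3b = 32 and -2a + 5b = -40.
Solving simultaneously gives a = 70/9, b = -44/9.

a = 70/9, b = -44/9, minimum C = -436/9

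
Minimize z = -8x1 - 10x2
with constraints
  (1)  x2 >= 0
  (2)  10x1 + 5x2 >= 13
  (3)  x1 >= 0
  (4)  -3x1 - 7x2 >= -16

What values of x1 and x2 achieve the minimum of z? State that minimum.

The optimum lies where x2 = 0 and -3x1 - 7x2 = -16.
Solving simultaneously gives x1 = 16/3, x2 = 0.

x1 = 16/3, x2 = 0, minimum z = -128/3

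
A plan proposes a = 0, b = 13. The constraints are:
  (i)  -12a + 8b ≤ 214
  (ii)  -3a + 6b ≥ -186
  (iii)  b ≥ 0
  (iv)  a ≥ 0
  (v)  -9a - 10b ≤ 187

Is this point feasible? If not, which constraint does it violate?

feasible

(i): 104 ≤ 214 ✓
(ii): 78 ≥ -186 ✓
(iii): 13 ≥ 0 ✓
(iv): 0 ≥ 0 ✓
(v): -130 ≤ 187 ✓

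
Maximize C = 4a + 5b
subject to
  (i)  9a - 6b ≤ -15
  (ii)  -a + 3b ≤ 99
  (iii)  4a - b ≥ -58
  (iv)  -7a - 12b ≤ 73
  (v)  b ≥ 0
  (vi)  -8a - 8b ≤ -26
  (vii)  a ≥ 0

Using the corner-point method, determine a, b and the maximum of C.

The optimum lies where 9a - 6b = -15 and -a + 3b = 99.
Solving simultaneously gives a = 183/7, b = 292/7.

a = 183/7, b = 292/7, maximum C = 2192/7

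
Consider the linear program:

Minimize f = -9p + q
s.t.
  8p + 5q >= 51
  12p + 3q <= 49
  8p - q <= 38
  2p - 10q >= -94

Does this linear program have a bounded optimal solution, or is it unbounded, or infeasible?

Vertices and f = -9p + q:
  (23/9, 55/9) → f = -152/9
  (4/9, 427/45) → f = 247/45
  (104/63, 613/63) → f = -323/63
The feasible region has finitely many vertices and no improving ray; the minimum is -152/9 at (23/9, 55/9).

bounded optimum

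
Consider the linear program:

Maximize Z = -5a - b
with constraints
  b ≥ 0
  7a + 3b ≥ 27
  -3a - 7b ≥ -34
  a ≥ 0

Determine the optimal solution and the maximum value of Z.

a = 87/40, b = 157/40, maximum Z = -74/5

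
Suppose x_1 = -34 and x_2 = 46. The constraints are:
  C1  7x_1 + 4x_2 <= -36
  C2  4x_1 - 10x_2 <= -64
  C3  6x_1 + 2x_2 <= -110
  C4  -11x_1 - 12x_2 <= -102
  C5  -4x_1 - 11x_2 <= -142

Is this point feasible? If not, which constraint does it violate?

C1: -54 ≤ -36 ✓
C2: -596 ≤ -64 ✓
C3: -112 ≤ -110 ✓
C4: -178 ≤ -102 ✓
C5: -370 ≤ -142 ✓

feasible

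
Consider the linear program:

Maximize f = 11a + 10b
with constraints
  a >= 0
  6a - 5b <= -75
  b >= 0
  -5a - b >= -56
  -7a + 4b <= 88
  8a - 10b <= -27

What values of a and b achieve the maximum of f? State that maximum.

Corner points and f = 11a + 10b:
  (0, 15) → f = 150
  (0, 22) → f = 220
  (205/31, 711/31) → f = 9365/31
  (136/27, 832/27) → f = 3272/9

a = 136/27, b = 832/27, maximum f = 3272/9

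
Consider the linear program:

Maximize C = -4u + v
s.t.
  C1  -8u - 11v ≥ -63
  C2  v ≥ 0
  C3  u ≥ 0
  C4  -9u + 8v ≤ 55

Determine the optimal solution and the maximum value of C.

At the optimal vertex, -8u - 11v = -63 and u = 0.
Solving simultaneously gives u = 0, v = 63/11.

u = 0, v = 63/11, maximum C = 63/11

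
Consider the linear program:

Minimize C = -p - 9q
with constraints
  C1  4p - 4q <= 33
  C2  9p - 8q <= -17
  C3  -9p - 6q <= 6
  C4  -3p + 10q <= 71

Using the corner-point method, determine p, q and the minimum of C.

p = 199/33, q = 98/11, minimum C = -2845/33

Corner points and C = -p - 9q:
  (-25/21, 11/14) → C = -247/42
  (199/33, 98/11) → C = -2845/33
  (-9/2, 23/4) → C = -189/4

The optimum lies where 9p - 8q = -17 and -3p + 10q = 71.
Solving simultaneously gives p = 199/33, q = 98/11.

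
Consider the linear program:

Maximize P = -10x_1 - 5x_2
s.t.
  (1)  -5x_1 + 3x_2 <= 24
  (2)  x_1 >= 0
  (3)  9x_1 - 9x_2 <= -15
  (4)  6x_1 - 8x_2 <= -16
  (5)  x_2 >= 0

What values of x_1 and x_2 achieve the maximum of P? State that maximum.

x_1 = 0, x_2 = 2, maximum P = -10

Corner points and P = -10x_1 - 5x_2:
  (0, 8) → P = -40
  (0, 2) → P = -10
  (4/3, 3) → P = -85/3
The feasible region is unbounded (it extends along (1, 1), (3, 5)), but P strictly decreases along every unbounded feasible direction, so there is no improving ray and the maximum is attained at a vertex.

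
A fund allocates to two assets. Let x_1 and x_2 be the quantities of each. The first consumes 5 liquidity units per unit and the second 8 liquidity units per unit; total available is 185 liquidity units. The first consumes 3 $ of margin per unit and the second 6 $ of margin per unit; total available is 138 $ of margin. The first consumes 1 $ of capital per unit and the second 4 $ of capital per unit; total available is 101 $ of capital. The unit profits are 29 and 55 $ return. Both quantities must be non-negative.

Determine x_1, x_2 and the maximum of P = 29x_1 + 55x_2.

Vertices and P = 29x_1 + 55x_2:
  (0, 0) → P = 0
  (0, 23) → P = 1265
  (37, 0) → P = 1073
  (1, 45/2) → P = 2533/2

The binding constraints are 5x_1 + 8x_2 = 185 and 3x_1 + 6x_2 = 138.
Solving simultaneously gives x_1 = 1, x_2 = 45/2.

x_1 = 1, x_2 = 45/2, maximum P = 2533/2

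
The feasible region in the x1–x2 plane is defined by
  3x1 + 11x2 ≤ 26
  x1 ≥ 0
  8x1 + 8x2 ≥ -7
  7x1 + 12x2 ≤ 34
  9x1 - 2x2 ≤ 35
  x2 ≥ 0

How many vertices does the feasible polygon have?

Of the 15 pairwise boundary intersections, those satisfying every inequality are:
  (0, 26/11)
  (62/41, 80/41)
  (0, 0)
  (4, 1/2)
  (35/9, 0)

5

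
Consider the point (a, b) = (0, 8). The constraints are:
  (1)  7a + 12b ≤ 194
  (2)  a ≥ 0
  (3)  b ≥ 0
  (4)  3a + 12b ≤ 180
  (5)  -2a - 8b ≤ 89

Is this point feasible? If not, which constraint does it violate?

(1): 96 ≤ 194 ✓
(2): 0 ≥ 0 ✓
(3): 8 ≥ 0 ✓
(4): 96 ≤ 180 ✓
(5): -64 ≤ 89 ✓

feasible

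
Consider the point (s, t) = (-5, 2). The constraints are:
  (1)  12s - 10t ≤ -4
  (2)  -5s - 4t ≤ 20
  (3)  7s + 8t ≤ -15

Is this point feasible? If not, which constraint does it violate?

feasible

(1): -80 ≤ -4 ✓
(2): 17 ≤ 20 ✓
(3): -19 ≤ -15 ✓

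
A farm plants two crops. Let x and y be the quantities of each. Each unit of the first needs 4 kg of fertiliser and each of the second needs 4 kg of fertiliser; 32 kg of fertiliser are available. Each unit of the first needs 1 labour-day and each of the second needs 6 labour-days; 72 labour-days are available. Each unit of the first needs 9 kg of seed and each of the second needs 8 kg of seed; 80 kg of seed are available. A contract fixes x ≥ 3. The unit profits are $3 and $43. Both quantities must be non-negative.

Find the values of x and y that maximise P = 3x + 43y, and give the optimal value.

x = 3, y = 5, maximum P = 224

Extreme points and P = 3x + 43y:
  (8, 0) → P = 24
  (3, 0) → P = 9
  (3, 5) → P = 224

At the optimal vertex, 4x + 4y = 32 and x = 3.
Solving simultaneously gives x = 3, y = 5.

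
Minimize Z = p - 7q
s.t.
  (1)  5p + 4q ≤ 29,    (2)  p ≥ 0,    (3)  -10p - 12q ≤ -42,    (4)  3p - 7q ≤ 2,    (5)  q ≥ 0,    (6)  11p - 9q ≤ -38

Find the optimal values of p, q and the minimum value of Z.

Feasible corners and Z = p - 7q:
  (0, 29/4) → Z = -203/4
  (109/89, 509/89) → Z = -3454/89
  (0, 38/9) → Z = -266/9

At the optimal vertex, 5p + 4q = 29 and p = 0.
Solving simultaneously gives p = 0, q = 29/4.

p = 0, q = 29/4, minimum Z = -203/4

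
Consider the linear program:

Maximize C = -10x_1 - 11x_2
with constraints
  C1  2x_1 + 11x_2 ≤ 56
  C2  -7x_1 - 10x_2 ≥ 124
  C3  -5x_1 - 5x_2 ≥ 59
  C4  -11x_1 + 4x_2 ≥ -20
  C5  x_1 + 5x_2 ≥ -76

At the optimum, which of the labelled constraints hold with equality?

C1 and C5

Feasible corners and C = -10x_1 - 11x_2:
  (-1924/57, 640/57) → C = 12200/57
  (-1116, 208) → C = 8872
  (-148/69, -752/69) → C = 424/3
  (-204/59, -856/59) → C = 11456/59

The maximum is at (-1116, 208). Substituting into each constraint, equality holds for C1 and C5; the remaining constraints have slack.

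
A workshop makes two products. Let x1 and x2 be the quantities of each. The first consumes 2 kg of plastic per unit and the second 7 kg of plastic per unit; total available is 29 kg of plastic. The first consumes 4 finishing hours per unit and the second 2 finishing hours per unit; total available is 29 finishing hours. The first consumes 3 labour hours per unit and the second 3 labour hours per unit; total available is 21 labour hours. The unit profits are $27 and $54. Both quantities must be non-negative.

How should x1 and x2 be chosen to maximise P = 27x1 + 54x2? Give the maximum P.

x1 = 4, x2 = 3, maximum P = 270

Vertices and P = 27x1 + 54x2:
  (0, 0) → P = 0
  (0, 29/7) → P = 1566/7
  (7, 0) → P = 189
  (4, 3) → P = 270

The optimum lies where 2x1 + 7x2 = 29 and 3x1 + 3x2 = 21.
Solving simultaneously gives x1 = 4, x2 = 3.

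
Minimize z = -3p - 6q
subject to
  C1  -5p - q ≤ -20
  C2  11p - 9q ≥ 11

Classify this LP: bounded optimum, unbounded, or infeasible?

unbounded

From the feasible point (191/56, 165/56), moving in the direction (9, 11) keeps every constraint satisfied while z decreases without bound.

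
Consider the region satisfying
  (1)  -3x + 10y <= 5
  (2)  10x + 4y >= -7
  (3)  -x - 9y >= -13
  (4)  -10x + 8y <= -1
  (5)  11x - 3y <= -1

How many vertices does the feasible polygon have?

The feasible vertices (each the meet of two boundaries and inside every other half-plane) are:
  (-13/30, -2/3)
  (-25/74, -67/74)
  (-11/58, -21/58)

3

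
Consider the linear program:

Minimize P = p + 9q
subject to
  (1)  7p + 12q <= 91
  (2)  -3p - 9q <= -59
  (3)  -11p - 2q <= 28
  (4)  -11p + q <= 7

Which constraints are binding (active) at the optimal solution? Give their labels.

(1) and (2)

Extreme points and P = p + 9q:
  (37/9, 140/27) → P = 457/9
  (7/139, 1050/139) → P = 9457/139
  (-2/51, 335/51) → P = 3013/51

The minimum is at (37/9, 140/27). Substituting into each constraint, equality holds for (1) and (2); the remaining constraints have slack.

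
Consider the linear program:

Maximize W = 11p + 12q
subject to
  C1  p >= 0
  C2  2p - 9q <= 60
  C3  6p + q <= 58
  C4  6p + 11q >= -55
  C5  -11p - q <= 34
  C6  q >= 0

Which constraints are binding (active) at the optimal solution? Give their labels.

Corner points and W = 11p + 12q:
  (0, 58) → W = 696
  (0, 0) → W = 0
  (29/3, 0) → W = 319/3

The maximum is at (0, 58). Substituting into each constraint, equality holds for C1 and C3; the remaining constraints have slack.

C1 and C3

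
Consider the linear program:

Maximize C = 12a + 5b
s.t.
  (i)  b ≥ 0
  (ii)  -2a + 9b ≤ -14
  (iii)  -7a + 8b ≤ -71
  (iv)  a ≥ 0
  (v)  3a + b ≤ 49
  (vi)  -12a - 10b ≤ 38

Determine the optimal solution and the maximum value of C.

Feasible corners and C = 12a + 5b:
  (71/7, 0) → C = 852/7
  (49/3, 0) → C = 196
  (527/47, 44/47) → C = 6544/47
  (455/29, 56/29) → C = 5740/29

The optimum lies where -2a + 9b = -14 and 3a + b = 49.
Solving simultaneously gives a = 455/29, b = 56/29.

a = 455/29, b = 56/29, maximum C = 5740/29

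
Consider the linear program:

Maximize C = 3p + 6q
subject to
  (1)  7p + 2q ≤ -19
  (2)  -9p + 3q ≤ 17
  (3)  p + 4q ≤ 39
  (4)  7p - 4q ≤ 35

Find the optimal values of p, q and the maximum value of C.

Vertices and C = 3p + 6q:
  (-7/3, -4/3) → C = -15
  (-1/7, -9) → C = -381/7
  (-173/15, -434/15) → C = -1041/5

At the optimal vertex, 7p + 2q = -19 and -9p + 3q = 17.
Solving simultaneously gives p = -7/3, q = -4/3.

p = -7/3, q = -4/3, maximum C = -15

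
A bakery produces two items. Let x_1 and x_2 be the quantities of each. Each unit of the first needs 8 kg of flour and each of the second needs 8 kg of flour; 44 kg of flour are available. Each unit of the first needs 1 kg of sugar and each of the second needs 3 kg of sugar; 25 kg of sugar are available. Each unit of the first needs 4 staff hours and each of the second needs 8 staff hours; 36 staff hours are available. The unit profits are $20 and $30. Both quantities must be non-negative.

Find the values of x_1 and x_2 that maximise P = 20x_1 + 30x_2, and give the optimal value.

x_1 = 2, x_2 = 7/2, maximum P = 145

Extreme points and P = 20x_1 + 30x_2:
  (0, 0) → P = 0
  (0, 9/2) → P = 135
  (11/2, 0) → P = 110
  (2, 7/2) → P = 145

The binding constraints are 8x_1 + 8x_2 = 44 and 4x_1 + 8x_2 = 36.
Solving simultaneously gives x_1 = 2, x_2 = 7/2.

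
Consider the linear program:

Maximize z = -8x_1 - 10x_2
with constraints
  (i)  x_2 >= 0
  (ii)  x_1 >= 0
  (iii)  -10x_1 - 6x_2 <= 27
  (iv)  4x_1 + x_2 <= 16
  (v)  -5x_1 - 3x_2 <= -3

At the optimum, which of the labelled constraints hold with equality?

(i) and (v)

Vertices and z = -8x_1 - 10x_2:
  (4, 0) → z = -32
  (3/5, 0) → z = -24/5
  (0, 16) → z = -160
  (0, 1) → z = -10

The maximum is at (3/5, 0). Substituting into each constraint, equality holds for (i) and (v); the remaining constraints have slack.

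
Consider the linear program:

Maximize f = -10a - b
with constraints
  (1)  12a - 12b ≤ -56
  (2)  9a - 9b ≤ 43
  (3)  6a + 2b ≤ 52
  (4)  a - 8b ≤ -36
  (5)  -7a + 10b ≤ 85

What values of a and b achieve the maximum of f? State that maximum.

a = -160/23, b = 167/46, maximum f = 3033/46

Extreme points and f = -10a - b:
  (16/3, 10) → f = -190/3
  (-4/21, 94/21) → f = -18/7
  (175/37, 437/37) → f = -2187/37
  (-160/23, 167/46) → f = 3033/46

The binding constraints are a - 8b = -36 and -7a + 10b = 85.
Solving simultaneously gives a = -160/23, b = 167/46.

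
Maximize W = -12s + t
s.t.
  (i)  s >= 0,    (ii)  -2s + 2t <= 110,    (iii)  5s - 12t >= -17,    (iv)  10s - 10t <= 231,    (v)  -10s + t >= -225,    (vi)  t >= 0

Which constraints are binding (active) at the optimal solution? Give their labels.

Extreme points and W = -12s + t:
  (0, 17/12) → W = 17/12
  (0, 0) → W = 0
  (2717/115, 259/23) → W = -31309/115
  (45/2, 0) → W = -270

The maximum is at (0, 17/12). Substituting into each constraint, equality holds for (i) and (iii); the remaining constraints have slack.

(i) and (iii)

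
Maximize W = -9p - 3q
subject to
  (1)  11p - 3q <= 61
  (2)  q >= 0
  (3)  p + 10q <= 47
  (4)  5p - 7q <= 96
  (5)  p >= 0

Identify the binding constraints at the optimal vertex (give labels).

(2) and (5)

Extreme points and W = -9p - 3q:
  (61/11, 0) → W = -549/11
  (751/113, 456/113) → W = -8127/113
  (0, 0) → W = 0
  (0, 47/10) → W = -141/10

The maximum is at (0, 0). Substituting into each constraint, equality holds for (2) and (5); the remaining constraints have slack.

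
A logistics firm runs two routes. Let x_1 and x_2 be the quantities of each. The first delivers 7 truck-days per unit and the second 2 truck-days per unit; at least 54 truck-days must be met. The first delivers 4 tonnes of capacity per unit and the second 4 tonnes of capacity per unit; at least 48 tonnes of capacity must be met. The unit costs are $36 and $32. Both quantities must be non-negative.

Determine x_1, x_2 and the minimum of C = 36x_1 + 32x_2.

x_1 = 6, x_2 = 6, minimum C = 408

Extreme points and C = 36x_1 + 32x_2:
  (0, 27) → C = 864
  (12, 0) → C = 432
  (6, 6) → C = 408
The feasible region is unbounded (it extends along (0, 1), (1, 0)), but C strictly increases along every unbounded feasible direction, so there is no improving ray and the minimum is attained at a vertex.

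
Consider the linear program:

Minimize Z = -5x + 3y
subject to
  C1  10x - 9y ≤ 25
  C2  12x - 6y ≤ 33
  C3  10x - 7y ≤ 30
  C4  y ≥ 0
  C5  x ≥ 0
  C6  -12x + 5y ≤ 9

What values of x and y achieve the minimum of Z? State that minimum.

Extreme points and Z = -5x + 3y:
  (49/16, 5/8) → Z = -215/16
  (5/2, 0) → Z = -25/2
  (0, 0) → Z = 0
  (0, 9/5) → Z = 27/5
The feasible region is unbounded (it extends along (1, 2), (5, 12)), but Z strictly increases along every unbounded feasible direction, so there is no improving ray and the minimum is attained at a vertex.

x = 49/16, y = 5/8, minimum Z = -215/16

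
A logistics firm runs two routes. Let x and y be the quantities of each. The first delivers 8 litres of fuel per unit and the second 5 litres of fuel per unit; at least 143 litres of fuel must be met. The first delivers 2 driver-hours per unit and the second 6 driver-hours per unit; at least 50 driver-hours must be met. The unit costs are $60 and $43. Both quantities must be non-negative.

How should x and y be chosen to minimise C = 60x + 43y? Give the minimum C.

x = 16, y = 3, minimum C = 1089

Corner points and C = 60x + 43y:
  (0, 143/5) → C = 6149/5
  (25, 0) → C = 1500
  (16, 3) → C = 1089
The feasible region is unbounded (it extends along (0, 1), (1, 0)), but C strictly increases along every unbounded feasible direction, so there is no improving ray and the minimum is attained at a vertex.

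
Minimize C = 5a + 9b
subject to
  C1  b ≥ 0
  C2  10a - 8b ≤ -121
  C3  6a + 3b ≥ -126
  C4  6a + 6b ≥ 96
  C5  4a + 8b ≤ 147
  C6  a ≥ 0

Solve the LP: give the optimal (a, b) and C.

Corner points and C = 5a + 9b:
  (7/18, 281/18) → C = 1282/9
  (13/7, 977/56) → C = 9313/56
  (0, 16) → C = 144
  (0, 147/8) → C = 1323/8

The binding constraints are 10a - 8b = -121 and 6a + 6b = 96.
Solving simultaneously gives a = 7/18, b = 281/18.

a = 7/18, b = 281/18, minimum C = 1282/9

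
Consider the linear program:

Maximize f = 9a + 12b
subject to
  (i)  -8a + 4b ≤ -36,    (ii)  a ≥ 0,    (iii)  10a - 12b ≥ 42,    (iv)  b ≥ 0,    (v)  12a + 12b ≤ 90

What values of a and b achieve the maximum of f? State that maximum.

a = 6, b = 3/2, maximum f = 72

Vertices and f = 9a + 12b:
  (33/7, 3/7) → f = 333/7
  (9/2, 0) → f = 81/2
  (6, 3/2) → f = 72
  (15/2, 0) → f = 135/2

The optimum lies where 10a - 12b = 42 and 12a + 12b = 90.
Solving simultaneously gives a = 6, b = 3/2.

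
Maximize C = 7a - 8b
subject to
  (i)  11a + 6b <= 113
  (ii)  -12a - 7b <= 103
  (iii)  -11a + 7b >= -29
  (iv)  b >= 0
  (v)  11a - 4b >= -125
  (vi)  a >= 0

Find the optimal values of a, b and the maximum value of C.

Extreme points and C = 7a - 8b:
  (965/143, 84/13) → C = -49/11
  (0, 113/6) → C = -452/3
  (29/11, 0) → C = 203/11
  (0, 0) → C = 0

At the optimal vertex, -11a + 7b = -29 and b = 0.
Solving simultaneously gives a = 29/11, b = 0.

a = 29/11, b = 0, maximum C = 203/11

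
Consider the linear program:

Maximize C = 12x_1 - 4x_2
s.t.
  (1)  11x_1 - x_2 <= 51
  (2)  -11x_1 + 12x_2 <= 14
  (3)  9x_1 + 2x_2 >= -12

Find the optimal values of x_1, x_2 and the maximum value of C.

Extreme points and C = 12x_1 - 4x_2:
  (626/121, 65/11) → C = 4652/121
  (90/31, -591/31) → C = 3444/31
  (-86/65, -3/65) → C = -204/13

x_1 = 90/31, x_2 = -591/31, maximum C = 3444/31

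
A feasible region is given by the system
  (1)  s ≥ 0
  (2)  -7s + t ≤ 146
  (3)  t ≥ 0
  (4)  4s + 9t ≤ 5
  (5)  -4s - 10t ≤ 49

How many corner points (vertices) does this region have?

The feasible vertices (each the meet of two boundaries and inside every other half-plane) are:
  (0, 0)
  (0, 5/9)
  (5/4, 0)

3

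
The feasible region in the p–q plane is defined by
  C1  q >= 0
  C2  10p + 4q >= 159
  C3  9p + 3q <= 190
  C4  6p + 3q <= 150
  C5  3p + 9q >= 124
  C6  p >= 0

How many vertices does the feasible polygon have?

5

The feasible vertices (each the meet of two boundaries and inside every other half-plane) are:
  (935/78, 763/78)
  (0, 159/4)
  (40/3, 70/3)
  (223/12, 91/12)
  (0, 50)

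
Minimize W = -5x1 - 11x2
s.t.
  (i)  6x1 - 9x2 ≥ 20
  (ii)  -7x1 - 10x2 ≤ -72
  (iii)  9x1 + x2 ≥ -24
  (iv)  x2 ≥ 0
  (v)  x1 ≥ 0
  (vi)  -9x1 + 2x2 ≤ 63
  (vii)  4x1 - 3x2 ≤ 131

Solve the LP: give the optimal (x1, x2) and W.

x1 = 373/6, x2 = 353/9, minimum W = -13361/18

Extreme points and W = -5x1 - 11x2:
  (848/123, 292/123) → W = -2484/41
  (373/6, 353/9) → W = -13361/18
  (72/7, 0) → W = -360/7
  (131/4, 0) → W = -655/4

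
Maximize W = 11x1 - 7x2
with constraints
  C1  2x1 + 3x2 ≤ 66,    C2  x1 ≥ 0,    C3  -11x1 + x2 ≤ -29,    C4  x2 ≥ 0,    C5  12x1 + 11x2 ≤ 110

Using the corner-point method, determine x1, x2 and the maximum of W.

Extreme points and W = 11x1 - 7x2:
  (29/11, 0) → W = 29
  (429/133, 862/133) → W = -1315/133
  (55/6, 0) → W = 605/6

The optimum lies where x2 = 0 and 12x1 + 11x2 = 110.
Solving simultaneously gives x1 = 55/6, x2 = 0.

x1 = 55/6, x2 = 0, maximum W = 605/6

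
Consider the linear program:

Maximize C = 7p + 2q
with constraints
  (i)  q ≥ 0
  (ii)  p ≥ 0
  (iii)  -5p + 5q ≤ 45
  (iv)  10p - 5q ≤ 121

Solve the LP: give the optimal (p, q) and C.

p = 166/5, q = 211/5, maximum C = 1584/5

The binding constraints are -5p + 5q = 45 and 10p - 5q = 121.
Solving simultaneously gives p = 166/5, q = 211/5.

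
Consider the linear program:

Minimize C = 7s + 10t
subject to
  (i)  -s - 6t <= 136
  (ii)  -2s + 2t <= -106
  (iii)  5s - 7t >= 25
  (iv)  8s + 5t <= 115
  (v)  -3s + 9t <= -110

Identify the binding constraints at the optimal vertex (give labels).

(i) and (ii)

Feasible corners and C = 7s + 10t:
  (26, -27) → C = -88
  (1370/43, -1203/43) → C = -2440/43
  (380/13, -309/13) → C = -430/13

The minimum is at (26, -27). Substituting into each constraint, equality holds for (i) and (ii); the remaining constraints have slack.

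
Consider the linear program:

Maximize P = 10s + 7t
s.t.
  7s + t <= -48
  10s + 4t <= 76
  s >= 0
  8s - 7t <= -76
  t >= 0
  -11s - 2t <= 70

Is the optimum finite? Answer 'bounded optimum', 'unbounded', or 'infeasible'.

infeasible

The boundaries 7s + t = -48 and 10s + 4t = 76 meet at (-134/9, 506/9), but that point violates s ≥ 0. Every candidate vertex is excluded by some other constraint, so the feasible region is empty.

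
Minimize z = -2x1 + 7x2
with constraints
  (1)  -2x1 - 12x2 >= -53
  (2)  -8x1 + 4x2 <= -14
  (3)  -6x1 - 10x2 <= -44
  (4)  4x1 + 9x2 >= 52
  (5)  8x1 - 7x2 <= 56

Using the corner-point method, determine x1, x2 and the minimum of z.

Feasible corners and z = -2x1 + 7x2:
  (49/10, 18/5) → z = 77/5
  (1043/110, 156/55) → z = 49/55
  (217/25, 48/25) → z = -98/25

At the optimal vertex, 4x1 + 9x2 = 52 and 8x1 - 7x2 = 56.
Solving simultaneously gives x1 = 217/25, x2 = 48/25.

x1 = 217/25, x2 = 48/25, minimum z = -98/25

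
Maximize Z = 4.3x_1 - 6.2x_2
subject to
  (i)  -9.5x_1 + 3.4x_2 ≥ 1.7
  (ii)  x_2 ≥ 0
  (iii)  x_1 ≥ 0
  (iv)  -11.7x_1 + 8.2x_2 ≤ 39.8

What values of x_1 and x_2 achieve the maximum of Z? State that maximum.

x_1 = 0, x_2 = 0.5, maximum Z = -3.1

Corner points and Z = 4.3x_1 - 6.2x_2:
  (0, 1/2) → Z = -31/10
  (6069/1906, 35821/3812) → Z = -212371/4765
  (0, 199/41) → Z = -6169/205

The optimum lies where -9.5x_1 + 3.4x_2 = 1.7 and x_1 = 0.
Solving simultaneously gives x_1 = 0, x_2 = 1/2.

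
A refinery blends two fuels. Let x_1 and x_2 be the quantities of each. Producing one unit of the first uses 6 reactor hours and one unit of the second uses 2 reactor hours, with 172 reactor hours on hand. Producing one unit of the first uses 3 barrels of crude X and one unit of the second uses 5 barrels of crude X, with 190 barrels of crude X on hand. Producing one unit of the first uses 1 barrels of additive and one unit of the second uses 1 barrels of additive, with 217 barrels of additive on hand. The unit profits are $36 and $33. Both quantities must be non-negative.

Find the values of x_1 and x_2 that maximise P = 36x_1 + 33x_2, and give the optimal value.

Vertices and P = 36x_1 + 33x_2:
  (0, 0) → P = 0
  (0, 38) → P = 1254
  (86/3, 0) → P = 1032
  (20, 26) → P = 1578

The optimum lies where 6x_1 + 2x_2 = 172 and 3x_1 + 5x_2 = 190.
Solving simultaneously gives x_1 = 20, x_2 = 26.

x_1 = 20, x_2 = 26, maximum P = 1578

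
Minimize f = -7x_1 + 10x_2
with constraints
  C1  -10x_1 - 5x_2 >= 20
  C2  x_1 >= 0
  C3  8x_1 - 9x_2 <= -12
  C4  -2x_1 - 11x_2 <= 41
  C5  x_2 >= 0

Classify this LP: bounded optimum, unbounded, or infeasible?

infeasible

The boundaries -10x_1 - 5x_2 = 20 and x_2 = 0 meet at (-2, 0), but that point violates x_1 ≥ 0. Every candidate vertex is excluded by some other constraint, so the feasible region is empty.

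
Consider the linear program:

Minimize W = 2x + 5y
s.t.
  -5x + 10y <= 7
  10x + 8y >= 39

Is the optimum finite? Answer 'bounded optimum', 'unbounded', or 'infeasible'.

unbounded

From the feasible point (167/70, 53/28), moving in the direction (8, -10) keeps every constraint satisfied while W decreases without bound.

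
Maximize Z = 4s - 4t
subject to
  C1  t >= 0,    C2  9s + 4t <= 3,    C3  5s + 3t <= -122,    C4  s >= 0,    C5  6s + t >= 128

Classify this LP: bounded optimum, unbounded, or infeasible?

infeasible

The boundaries 9s + 4t = 3 and 5s + 3t = -122 meet at (71, -159), but that point violates t ≥ 0. Every candidate vertex is excluded by some other constraint, so the feasible region is empty.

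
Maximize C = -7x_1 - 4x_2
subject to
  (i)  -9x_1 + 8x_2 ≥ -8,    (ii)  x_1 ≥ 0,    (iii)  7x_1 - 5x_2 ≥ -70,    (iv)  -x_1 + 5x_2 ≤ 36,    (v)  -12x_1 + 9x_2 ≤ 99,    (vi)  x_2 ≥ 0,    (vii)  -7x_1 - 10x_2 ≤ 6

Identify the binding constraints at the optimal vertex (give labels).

Corner points and C = -7x_1 - 4x_2:
  (328/37, 332/37) → C = -3624/37
  (8/9, 0) → C = -56/9
  (0, 36/5) → C = -144/5
  (0, 0) → C = 0

The maximum is at (0, 0). Substituting into each constraint, equality holds for (ii) and (vi); the remaining constraints have slack.

(ii) and (vi)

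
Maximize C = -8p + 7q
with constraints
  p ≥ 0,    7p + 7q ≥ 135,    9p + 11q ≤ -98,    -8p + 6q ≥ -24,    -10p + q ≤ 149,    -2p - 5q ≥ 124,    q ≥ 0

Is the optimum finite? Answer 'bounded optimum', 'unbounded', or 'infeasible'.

infeasible

The boundaries -2p - 5q = 124 and q = 0 meet at (-62, 0), but that point violates p ≥ 0. Every candidate vertex is excluded by some other constraint, so the feasible region is empty.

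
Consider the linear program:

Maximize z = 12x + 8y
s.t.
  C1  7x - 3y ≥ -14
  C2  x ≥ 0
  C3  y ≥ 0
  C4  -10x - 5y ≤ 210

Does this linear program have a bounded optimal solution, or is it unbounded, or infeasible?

From the feasible point (0, 14/3), moving in the direction (3, 7) keeps every constraint satisfied while z increases without bound.

unbounded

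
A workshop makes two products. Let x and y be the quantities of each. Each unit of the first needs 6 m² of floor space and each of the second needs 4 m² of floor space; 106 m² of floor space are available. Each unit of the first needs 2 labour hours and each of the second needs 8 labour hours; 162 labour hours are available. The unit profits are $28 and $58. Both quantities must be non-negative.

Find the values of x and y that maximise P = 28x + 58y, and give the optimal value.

Feasible corners and P = 28x + 58y:
  (0, 0) → P = 0
  (0, 81/4) → P = 2349/2
  (53/3, 0) → P = 1484/3
  (5, 19) → P = 1242

x = 5, y = 19, maximum P = 1242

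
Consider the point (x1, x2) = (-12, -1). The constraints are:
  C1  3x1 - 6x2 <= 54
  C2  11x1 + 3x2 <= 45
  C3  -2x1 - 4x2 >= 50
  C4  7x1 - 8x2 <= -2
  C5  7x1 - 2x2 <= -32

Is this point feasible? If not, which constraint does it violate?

not feasible — violates C3

Constraint C3: -2x1 - 4x2 = 28, which is not ≥ 50. All other constraints are satisfied.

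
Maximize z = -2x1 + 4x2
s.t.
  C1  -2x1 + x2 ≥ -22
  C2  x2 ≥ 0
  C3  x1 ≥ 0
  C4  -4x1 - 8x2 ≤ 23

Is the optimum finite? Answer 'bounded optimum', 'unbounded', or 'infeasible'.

unbounded

From the feasible point (11, 0), moving in the direction (0, 1) keeps every constraint satisfied while z increases without bound.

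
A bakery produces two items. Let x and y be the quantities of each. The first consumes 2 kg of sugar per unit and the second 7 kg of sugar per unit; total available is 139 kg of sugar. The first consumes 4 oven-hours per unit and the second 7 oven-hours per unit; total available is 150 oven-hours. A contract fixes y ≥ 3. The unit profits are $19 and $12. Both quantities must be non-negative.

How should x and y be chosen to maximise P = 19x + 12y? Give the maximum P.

x = 129/4, y = 3, maximum P = 2595/4

Feasible corners and P = 19x + 12y:
  (0, 139/7) → P = 1668/7
  (0, 3) → P = 36
  (11/2, 128/7) → P = 4535/14
  (129/4, 3) → P = 2595/4

At the optimal vertex, 4x + 7y = 150 and y = 3.
Solving simultaneously gives x = 129/4, y = 3.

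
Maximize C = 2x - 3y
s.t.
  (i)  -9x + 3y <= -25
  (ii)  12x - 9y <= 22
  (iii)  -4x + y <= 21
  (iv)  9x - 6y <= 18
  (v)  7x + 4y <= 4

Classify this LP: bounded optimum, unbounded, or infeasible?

The boundaries -9x + 3y = -25 and 9x - 6y = 18 meet at (32/9, 7/3), but that point violates 7x + 4y ≤ 4. Every candidate vertex is excluded by some other constraint, so the feasible region is empty.

infeasible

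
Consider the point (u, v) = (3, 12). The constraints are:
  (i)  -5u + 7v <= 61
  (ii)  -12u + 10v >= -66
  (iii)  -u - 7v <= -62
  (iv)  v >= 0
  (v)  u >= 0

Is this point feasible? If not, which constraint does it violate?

not feasible — violates (i)

Constraint (i): -5u + 7v = 69, which is not ≤ 61. All other constraints are satisfied.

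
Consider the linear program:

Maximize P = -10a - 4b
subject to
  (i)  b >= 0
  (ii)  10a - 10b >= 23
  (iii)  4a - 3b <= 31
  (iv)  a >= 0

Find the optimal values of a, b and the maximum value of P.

a = 23/10, b = 0, maximum P = -23

Extreme points and P = -10a - 4b:
  (23/10, 0) → P = -23
  (31/4, 0) → P = -155/2
  (241/10, 109/5) → P = -1641/5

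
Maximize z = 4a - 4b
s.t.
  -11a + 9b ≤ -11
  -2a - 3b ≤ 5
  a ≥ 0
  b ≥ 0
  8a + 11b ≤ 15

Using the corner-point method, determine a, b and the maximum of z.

a = 15/8, b = 0, maximum z = 15/2

The binding constraints are b = 0 and 8a + 11b = 15.
Solving simultaneously gives a = 15/8, b = 0.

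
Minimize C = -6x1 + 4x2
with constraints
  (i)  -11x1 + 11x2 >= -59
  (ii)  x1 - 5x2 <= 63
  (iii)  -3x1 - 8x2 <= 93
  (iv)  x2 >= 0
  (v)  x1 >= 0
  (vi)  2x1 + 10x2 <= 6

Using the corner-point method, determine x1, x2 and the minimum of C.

x1 = 3, x2 = 0, minimum C = -18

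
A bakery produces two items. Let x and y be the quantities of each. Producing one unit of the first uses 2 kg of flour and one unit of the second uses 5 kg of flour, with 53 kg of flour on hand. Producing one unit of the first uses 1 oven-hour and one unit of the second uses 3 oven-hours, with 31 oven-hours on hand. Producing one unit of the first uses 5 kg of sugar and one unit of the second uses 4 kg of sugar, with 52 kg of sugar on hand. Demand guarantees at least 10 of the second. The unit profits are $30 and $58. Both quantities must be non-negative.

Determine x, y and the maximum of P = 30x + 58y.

x = 1, y = 10, maximum P = 610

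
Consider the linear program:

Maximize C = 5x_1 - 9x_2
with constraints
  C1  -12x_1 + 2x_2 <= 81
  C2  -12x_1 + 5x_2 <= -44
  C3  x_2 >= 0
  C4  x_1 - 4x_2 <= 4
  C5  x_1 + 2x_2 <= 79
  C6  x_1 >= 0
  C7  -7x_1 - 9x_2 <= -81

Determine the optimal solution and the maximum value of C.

x_1 = 54, x_2 = 25/2, maximum C = 315/2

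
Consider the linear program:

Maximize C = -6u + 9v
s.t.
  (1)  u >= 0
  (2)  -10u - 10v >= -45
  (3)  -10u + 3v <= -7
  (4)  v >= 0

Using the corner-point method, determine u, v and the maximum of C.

Vertices and C = -6u + 9v:
  (41/26, 38/13) → C = 219/13
  (9/2, 0) → C = -27
  (7/10, 0) → C = -21/5

u = 41/26, v = 38/13, maximum C = 219/13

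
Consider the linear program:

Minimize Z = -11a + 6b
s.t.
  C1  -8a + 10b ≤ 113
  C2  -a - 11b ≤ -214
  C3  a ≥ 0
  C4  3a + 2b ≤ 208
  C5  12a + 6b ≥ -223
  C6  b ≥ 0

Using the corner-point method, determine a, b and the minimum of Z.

Feasible corners and Z = -11a + 6b:
  (897/98, 1825/98) → Z = 1083/98
  (927/23, 2003/46) → Z = -4188/23
  (60, 14) → Z = -576

The binding constraints are -a - 11b = -214 and 3a + 2b = 208.
Solving simultaneously gives a = 60, b = 14.

a = 60, b = 14, minimum Z = -576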